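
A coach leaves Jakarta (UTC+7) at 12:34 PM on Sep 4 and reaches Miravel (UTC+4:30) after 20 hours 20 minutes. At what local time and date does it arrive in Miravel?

Miravel is 2:30 behind Jakarta.
After 20 hours and 20 minutes it is 8:54 AM (Sep 5) in Jakarta.
Shift by the zone difference: 8:54 AM − 2:30 = 6:24 AM on Sep 5 in Miravel.

6:24 AM on September 5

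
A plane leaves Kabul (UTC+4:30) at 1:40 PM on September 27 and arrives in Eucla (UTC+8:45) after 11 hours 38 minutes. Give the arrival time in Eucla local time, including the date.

5:33 AM on September 28

Convert departure to UTC: 1:40 PM − 4:30 = 9:10 AM UTC on Sep 27.
Add 11 hours 38 minutes travel time → 8:48 PM UTC.
Eucla is UTC+8:45, so local arrival = 8:48 PM + 8:45 = 5:33 AM on Sep 28.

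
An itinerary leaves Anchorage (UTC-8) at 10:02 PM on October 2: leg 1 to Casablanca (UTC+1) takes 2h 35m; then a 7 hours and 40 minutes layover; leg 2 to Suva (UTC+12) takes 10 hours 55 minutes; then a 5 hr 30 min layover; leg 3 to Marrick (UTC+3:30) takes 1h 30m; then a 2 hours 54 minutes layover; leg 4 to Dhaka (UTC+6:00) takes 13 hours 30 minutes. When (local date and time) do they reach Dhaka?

8:36 AM on Oct 5

Convert departure to UTC: 10:02 PM + 8:00 = 6:02 AM UTC on Oct 3.
Add 2 hours and 35 minutes leg 1 → 8:37 AM UTC.
Add 7 hours and 40 minutes layover in Casablanca → 4:17 PM UTC.
Add 10 hours 55 minutes leg 2 → 3:12 AM UTC (Oct 4).
Add 5 hours and 30 minutes layover in Suva → 8:42 AM UTC.
Add 1 hour 30 minutes leg 3 → 10:12 AM UTC.
Add 2 hours and 54 minutes layover in Marrick → 1:06 PM UTC.
Add 13 hours 30 minutes leg 4 → 2:36 AM UTC (Oct 5).
Dhaka is UTC+6:00, so local arrival = 2:36 AM + 6:00 = 8:36 AM on Oct 5.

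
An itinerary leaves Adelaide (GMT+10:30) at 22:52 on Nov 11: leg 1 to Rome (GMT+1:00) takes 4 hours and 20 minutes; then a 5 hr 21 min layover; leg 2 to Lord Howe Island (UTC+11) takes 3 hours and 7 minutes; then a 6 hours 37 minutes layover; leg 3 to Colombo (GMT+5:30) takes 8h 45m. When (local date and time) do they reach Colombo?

Convert departure to UTC: 22:52 − 10:30 = 12:22 UTC on Nov 11.
Add 4 hours 20 minutes leg 1 → 16:42 UTC.
Add 5 hours 21 minutes layover in Rome → 22:03 UTC.
Add 3 hours and 7 minutes leg 2 → 01:10 UTC (Nov 12).
Add 6 hours and 37 minutes layover in Lord Howe Island → 07:47 UTC.
Add 8 hours and 45 minutes leg 3 → 16:32 UTC.
Colombo is UTC+5:30, so local arrival = 16:32 + 5:30 = 22:02 on Nov 12.

22:02 on Nov 12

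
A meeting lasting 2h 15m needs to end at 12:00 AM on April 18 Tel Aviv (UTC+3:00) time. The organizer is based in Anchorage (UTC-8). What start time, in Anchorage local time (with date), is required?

10:45 AM on April 17

Target end time in UTC: 12:00 AM − 3:00 = 9:00 PM on Apr 17.
Subtract 2 hours 15 minutes → start 6:45 PM UTC on Apr 17.
Anchorage is UTC−8:00: 6:45 PM − 8:00 = 10:45 AM on Apr 17.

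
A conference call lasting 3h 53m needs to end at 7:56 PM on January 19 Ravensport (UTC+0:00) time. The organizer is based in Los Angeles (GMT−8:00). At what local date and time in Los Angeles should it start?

Target end time is already UTC: 7:56 PM on Jan 19.
Subtract 3 hours and 53 minutes → start 4:03 PM UTC on Jan 19.
Los Angeles is UTC−8:00: 4:03 PM − 8:00 = 8:03 AM on Jan 19.

8:03 AM on Jan 19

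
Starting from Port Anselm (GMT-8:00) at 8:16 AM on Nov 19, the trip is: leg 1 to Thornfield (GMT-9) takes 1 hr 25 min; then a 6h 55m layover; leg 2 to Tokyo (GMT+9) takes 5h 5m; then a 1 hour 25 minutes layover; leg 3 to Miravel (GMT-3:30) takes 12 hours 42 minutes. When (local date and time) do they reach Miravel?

4:18 PM on Nov 20

Convert departure to UTC: 8:16 AM + 8:00 = 4:16 PM UTC on Nov 19.
Add 1 hour 25 minutes leg 1 → 5:41 PM UTC.
Add 6 hours and 55 minutes layover in Thornfield → 12:36 AM UTC (Nov 20).
Add 5 hours 5 minutes leg 2 → 5:41 AM UTC.
Add 1 hour 25 minutes layover in Tokyo → 7:06 AM UTC.
Add 12 hours 42 minutes leg 3 → 7:48 PM UTC.
Miravel is UTC−3:30, so local arrival = 7:48 PM − 3:30 = 4:18 PM on Nov 20.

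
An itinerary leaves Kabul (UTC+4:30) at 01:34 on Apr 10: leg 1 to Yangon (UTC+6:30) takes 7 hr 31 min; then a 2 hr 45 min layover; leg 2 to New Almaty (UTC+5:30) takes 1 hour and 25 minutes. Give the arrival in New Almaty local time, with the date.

Convert departure to UTC: 01:34 − 4:30 = 21:04 UTC on Apr 9.
Add 7 hours and 31 minutes leg 1 → 04:35 UTC (Apr 10).
Add 2 hours and 45 minutes layover in Yangon → 07:20 UTC.
Add 1 hour 25 minutes leg 2 → 08:45 UTC.
New Almaty is UTC+5:30, so local arrival = 08:45 + 5:30 = 14:15 on Apr 10.

14:15 on April 10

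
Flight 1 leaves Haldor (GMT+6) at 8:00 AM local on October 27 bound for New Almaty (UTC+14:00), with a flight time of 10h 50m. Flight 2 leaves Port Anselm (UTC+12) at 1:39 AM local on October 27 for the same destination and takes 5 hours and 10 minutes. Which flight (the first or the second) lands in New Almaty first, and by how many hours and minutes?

Flight 1 in UTC: 8:00 AM − 6:00 = 2:00 AM on Oct 27.
+10 hours and 50 minutes → arrive 12:50 PM UTC on Oct 27.
Flight 2 in UTC: 1:39 AM − 12:00 = 1:39 PM on Oct 26.
+5 hours and 10 minutes → arrive 6:49 PM UTC on Oct 26.
Flight 2 lands earlier by 18 hours 1 minute.

the second, by 18 hours 1 minute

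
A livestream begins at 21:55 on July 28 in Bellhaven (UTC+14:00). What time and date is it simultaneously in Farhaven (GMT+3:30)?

In UTC: 21:55 − 14:00 = 07:55 on Jul 28.
Farhaven is UTC+3:30: 07:55 + 3:30 = 11:25 on Jul 28.

11:25 on July 28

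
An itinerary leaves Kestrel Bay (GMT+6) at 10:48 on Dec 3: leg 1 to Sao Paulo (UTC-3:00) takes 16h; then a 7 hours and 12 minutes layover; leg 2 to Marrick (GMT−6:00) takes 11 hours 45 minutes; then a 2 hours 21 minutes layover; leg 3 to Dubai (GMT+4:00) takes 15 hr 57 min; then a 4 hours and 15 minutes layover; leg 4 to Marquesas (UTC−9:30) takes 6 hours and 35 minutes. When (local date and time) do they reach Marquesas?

Convert departure to UTC: 10:48 − 6:00 = 04:48 UTC on Dec 3.
Add 16 hours leg 1 → 20:48 UTC.
Add 7 hours 12 minutes layover in Sao Paulo → 04:00 UTC (Dec 4).
Add 11 hours and 45 minutes leg 2 → 15:45 UTC.
Add 2 hours 21 minutes layover in Marrick → 18:06 UTC.
Add 15 hours 57 minutes leg 3 → 10:03 UTC (Dec 5).
Add 4 hours 15 minutes layover in Dubai → 14:18 UTC.
Add 6 hours 35 minutes leg 4 → 20:53 UTC.
Marquesas is UTC−9:30, so local arrival = 20:53 − 9:30 = 11:23 on Dec 5.

11:23 on Dec 5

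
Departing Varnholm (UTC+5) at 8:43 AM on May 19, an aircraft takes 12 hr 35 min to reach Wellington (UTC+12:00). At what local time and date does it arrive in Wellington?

Wellington is 7:00 ahead of Varnholm.
After 12 hours and 35 minutes it is 9:18 PM in Varnholm.
Shift by the zone difference: 9:18 PM + 7:00 = 4:18 AM on May 20 in Wellington.

4:18 AM on May 20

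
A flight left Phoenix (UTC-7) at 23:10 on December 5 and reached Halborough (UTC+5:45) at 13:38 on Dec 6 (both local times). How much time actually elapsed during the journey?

1 hour 43 minutes

Departure in UTC: 23:10 + 7:00 = 06:10 on Dec 6.
Arrival in UTC: 13:38 − 5:45 = 07:53 on Dec 6.
Elapsed = 07:53 − 06:10 = 1 hour 43 minutes.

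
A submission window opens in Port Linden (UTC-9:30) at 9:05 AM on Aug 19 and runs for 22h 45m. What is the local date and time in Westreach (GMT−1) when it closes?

Convert start to UTC: 9:05 AM + 9:30 = 6:35 PM UTC on Aug 19.
Add 22 hours and 45 minutes duration → 5:20 PM UTC (Aug 20).
Westreach is UTC−1:00, so local end time = 5:20 PM − 1:00 = 4:20 PM on Aug 20.

4:20 PM on August 20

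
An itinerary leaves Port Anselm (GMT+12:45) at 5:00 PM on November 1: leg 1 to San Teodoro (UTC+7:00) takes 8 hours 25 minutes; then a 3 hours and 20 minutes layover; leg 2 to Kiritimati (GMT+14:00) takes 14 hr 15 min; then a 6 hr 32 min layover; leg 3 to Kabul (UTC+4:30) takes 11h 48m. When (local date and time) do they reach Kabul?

5:05 AM on Nov 3

Convert departure to UTC: 5:00 PM − 12:45 = 4:15 AM UTC on Nov 1.
Add 8 hours 25 minutes leg 1 → 12:40 PM UTC.
Add 3 hours and 20 minutes layover in San Teodoro → 4:00 PM UTC.
Add 14 hours and 15 minutes leg 2 → 6:15 AM UTC (Nov 2).
Add 6 hours 32 minutes layover in Kiritimati → 12:47 PM UTC.
Add 11 hours 48 minutes leg 3 → 12:35 AM UTC (Nov 3).
Kabul is UTC+4:30, so local arrival = 12:35 AM + 4:30 = 5:05 AM on Nov 3.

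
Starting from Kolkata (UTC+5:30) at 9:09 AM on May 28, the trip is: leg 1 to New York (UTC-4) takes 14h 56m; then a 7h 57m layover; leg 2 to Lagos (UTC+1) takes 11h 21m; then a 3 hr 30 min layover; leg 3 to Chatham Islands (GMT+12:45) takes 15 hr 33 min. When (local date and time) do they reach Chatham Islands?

Convert departure to UTC: 9:09 AM − 5:30 = 3:39 AM UTC on May 28.
Add 14 hours and 56 minutes leg 1 → 6:35 PM UTC.
Add 7 hours and 57 minutes layover in New York → 2:32 AM UTC (May 29).
Add 11 hours 21 minutes leg 2 → 1:53 PM UTC.
Add 3 hours 30 minutes layover in Lagos → 5:23 PM UTC.
Add 15 hours and 33 minutes leg 3 → 8:56 AM UTC (May 30).
Chatham Islands is UTC+12:45, so local arrival = 8:56 AM + 12:45 = 9:41 PM on May 30.

9:41 PM on May 30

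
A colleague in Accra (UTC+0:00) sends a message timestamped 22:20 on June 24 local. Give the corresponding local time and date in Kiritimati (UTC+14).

12:20 on June 25

Kiritimati is 14:00 ahead of Accra.
Shift by the zone difference: 22:20 + 14:00 = 12:20 on Jun 25 in Kiritimati.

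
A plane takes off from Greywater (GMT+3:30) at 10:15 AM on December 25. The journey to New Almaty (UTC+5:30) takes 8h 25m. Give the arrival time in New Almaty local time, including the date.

8:40 PM on Dec 25

Convert departure to UTC: 10:15 AM − 3:30 = 6:45 AM UTC on Dec 25.
Add 8 hours and 25 minutes travel time → 3:10 PM UTC.
New Almaty is UTC+5:30, so local arrival = 3:10 PM + 5:30 = 8:40 PM on Dec 25.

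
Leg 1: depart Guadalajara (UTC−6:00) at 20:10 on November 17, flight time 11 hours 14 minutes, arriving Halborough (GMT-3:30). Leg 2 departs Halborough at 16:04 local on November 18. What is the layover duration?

Convert departure to UTC: 20:10 + 6:00 = 02:10 UTC on Nov 18.
Add 11 hours and 14 minutes flight time → 13:24 UTC.
Halborough is UTC−3:30, so local arrival = 13:24 − 3:30 = 09:54 on Nov 18.
Layover = 16:04 − 09:54 = 6 hours 10 minutes.

6 hours 10 minutes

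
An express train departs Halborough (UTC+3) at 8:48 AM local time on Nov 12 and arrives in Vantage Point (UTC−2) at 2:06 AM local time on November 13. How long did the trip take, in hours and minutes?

Departure in UTC: 8:48 AM − 3:00 = 5:48 AM on Nov 12.
Arrival in UTC: 2:06 AM + 2:00 = 4:06 AM on Nov 13.
Elapsed = 4:06 AM − 5:48 AM (+1 day) = 22 hours 18 minutes.

22 hours 18 minutes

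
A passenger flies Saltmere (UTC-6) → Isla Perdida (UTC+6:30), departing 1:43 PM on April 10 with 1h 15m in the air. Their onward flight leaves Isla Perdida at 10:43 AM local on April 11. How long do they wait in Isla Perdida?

Convert departure to UTC: 1:43 PM + 6:00 = 7:43 PM UTC on Apr 10.
Add 1 hour 15 minutes flight time → 8:58 PM UTC.
Isla Perdida is UTC+6:30, so local arrival = 8:58 PM + 6:30 = 3:28 AM on Apr 11.
Layover = 10:43 AM − 3:28 AM = 7 hours 15 minutes.

7 hours 15 minutes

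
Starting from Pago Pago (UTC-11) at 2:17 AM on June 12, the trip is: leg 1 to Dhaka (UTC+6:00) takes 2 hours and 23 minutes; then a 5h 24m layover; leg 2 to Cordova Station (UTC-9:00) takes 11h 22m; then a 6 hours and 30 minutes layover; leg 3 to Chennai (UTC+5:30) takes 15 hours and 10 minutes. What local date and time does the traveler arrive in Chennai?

Convert departure to UTC: 2:17 AM + 11:00 = 1:17 PM UTC on Jun 12.
Add 2 hours and 23 minutes leg 1 → 3:40 PM UTC.
Add 5 hours 24 minutes layover in Dhaka → 9:04 PM UTC.
Add 11 hours and 22 minutes leg 2 → 8:26 AM UTC (Jun 13).
Add 6 hours 30 minutes layover in Cordova Station → 2:56 PM UTC.
Add 15 hours 10 minutes leg 3 → 6:06 AM UTC (Jun 14).
Chennai is UTC+5:30, so local arrival = 6:06 AM + 5:30 = 11:36 AM on Jun 14.

11:36 AM on June 14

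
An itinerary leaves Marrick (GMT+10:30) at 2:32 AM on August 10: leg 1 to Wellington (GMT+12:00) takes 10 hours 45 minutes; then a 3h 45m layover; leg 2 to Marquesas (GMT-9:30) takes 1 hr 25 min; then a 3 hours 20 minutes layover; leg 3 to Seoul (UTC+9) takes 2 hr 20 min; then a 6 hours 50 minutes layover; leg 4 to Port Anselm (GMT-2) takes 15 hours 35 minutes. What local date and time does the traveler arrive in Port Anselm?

10:02 AM on August 11

Convert departure to UTC: 2:32 AM − 10:30 = 4:02 PM UTC on Aug 9.
Add 10 hours and 45 minutes leg 1 → 2:47 AM UTC (Aug 10).
Add 3 hours and 45 minutes layover in Wellington → 6:32 AM UTC.
Add 1 hour 25 minutes leg 2 → 7:57 AM UTC.
Add 3 hours 20 minutes layover in Marquesas → 11:17 AM UTC.
Add 2 hours and 20 minutes leg 3 → 1:37 PM UTC.
Add 6 hours and 50 minutes layover in Seoul → 8:27 PM UTC.
Add 15 hours 35 minutes leg 4 → 12:02 PM UTC (Aug 11).
Port Anselm is UTC−2:00, so local arrival = 12:02 PM − 2:00 = 10:02 AM on Aug 11.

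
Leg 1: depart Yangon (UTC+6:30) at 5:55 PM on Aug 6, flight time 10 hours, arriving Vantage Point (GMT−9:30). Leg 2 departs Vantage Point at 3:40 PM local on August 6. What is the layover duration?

3 hours 45 minutes

Convert departure to UTC: 5:55 PM − 6:30 = 11:25 AM UTC on Aug 6.
Add 10 hours flight time → 9:25 PM UTC.
Vantage Point is UTC−9:30, so local arrival = 9:25 PM − 9:30 = 11:55 AM on Aug 6.
Layover = 3:40 PM − 11:55 AM = 3 hours 45 minutes.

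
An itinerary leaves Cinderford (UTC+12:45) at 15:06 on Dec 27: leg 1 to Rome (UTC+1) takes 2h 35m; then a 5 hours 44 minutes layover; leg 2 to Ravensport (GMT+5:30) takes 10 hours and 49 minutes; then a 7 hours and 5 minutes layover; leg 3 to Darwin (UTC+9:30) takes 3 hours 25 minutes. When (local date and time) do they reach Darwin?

Convert departure to UTC: 15:06 − 12:45 = 02:21 UTC on Dec 27.
Add 2 hours and 35 minutes leg 1 → 04:56 UTC.
Add 5 hours 44 minutes layover in Rome → 10:40 UTC.
Add 10 hours 49 minutes leg 2 → 21:29 UTC.
Add 7 hours 5 minutes layover in Ravensport → 04:34 UTC (Dec 28).
Add 3 hours 25 minutes leg 3 → 07:59 UTC.
Darwin is UTC+9:30, so local arrival = 07:59 + 9:30 = 17:29 on Dec 28.

17:29 on December 28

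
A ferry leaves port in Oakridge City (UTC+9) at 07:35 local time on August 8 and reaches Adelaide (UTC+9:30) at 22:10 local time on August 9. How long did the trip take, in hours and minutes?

Departure in UTC: 07:35 − 9:00 = 22:35 on Aug 7.
Arrival in UTC: 22:10 − 9:30 = 12:40 on Aug 9.
Elapsed = 12:40 − 22:35 (+2 days) = 38 hours 5 minutes.

38 hours 5 minutes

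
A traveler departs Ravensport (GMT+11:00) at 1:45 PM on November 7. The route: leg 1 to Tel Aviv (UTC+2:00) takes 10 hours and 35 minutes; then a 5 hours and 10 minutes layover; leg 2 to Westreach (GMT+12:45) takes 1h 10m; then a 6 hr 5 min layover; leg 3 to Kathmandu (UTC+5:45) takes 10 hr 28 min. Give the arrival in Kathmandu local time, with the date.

5:58 PM on Nov 8

Convert departure to UTC: 1:45 PM − 11:00 = 2:45 AM UTC on Nov 7.
Add 10 hours 35 minutes leg 1 → 1:20 PM UTC.
Add 5 hours 10 minutes layover in Tel Aviv → 6:30 PM UTC.
Add 1 hour 10 minutes leg 2 → 7:40 PM UTC.
Add 6 hours and 5 minutes layover in Westreach → 1:45 AM UTC (Nov 8).
Add 10 hours and 28 minutes leg 3 → 12:13 PM UTC.
Kathmandu is UTC+5:45, so local arrival = 12:13 PM + 5:45 = 5:58 PM on Nov 8.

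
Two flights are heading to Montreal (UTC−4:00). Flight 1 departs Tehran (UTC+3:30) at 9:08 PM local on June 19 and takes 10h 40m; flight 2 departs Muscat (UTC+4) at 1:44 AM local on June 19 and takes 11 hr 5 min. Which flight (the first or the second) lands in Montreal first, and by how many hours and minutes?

the second, by 19 hours 29 minutes

Flight 1 in UTC: 9:08 PM − 3:30 = 5:38 PM on Jun 19.
+10 hours and 40 minutes → arrive 4:18 AM UTC on Jun 20.
Flight 2 in UTC: 1:44 AM − 4:00 = 9:44 PM on Jun 18.
+11 hours and 5 minutes → arrive 8:49 AM UTC on Jun 19.
Flight 2 lands earlier by 19 hours 29 minutes.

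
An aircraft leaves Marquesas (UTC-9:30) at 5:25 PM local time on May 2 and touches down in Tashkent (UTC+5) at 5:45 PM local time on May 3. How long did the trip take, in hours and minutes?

9 hours 50 minutes

Departure in UTC: 5:25 PM + 9:30 = 2:55 AM on May 3.
Arrival in UTC: 5:45 PM − 5:00 = 12:45 PM on May 3.
Elapsed = 12:45 PM − 2:55 AM = 9 hours 50 minutes.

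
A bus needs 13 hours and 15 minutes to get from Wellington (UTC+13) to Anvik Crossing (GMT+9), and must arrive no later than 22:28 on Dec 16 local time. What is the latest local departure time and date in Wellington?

13:13 on December 16

Target arrival in UTC: 22:28 − 9:00 = 13:28 on Dec 16.
Subtract 13 hours and 15 minutes → departure 00:13 UTC on Dec 16.
Wellington is UTC+13:00: 00:13 + 13:00 = 13:13 on Dec 16.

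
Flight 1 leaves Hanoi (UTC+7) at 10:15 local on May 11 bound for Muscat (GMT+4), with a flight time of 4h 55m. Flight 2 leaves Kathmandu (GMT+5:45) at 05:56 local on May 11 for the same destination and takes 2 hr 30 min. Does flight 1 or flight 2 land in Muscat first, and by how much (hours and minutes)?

Flight 1 in UTC: 10:15 − 7:00 = 03:15 on May 11.
+4 hours and 55 minutes → arrive 08:10 UTC on May 11.
Flight 2 in UTC: 05:56 − 5:45 = 00:11 on May 11.
+2 hours 30 minutes → arrive 02:41 UTC on May 11.
Flight 2 lands earlier by 5 hours 29 minutes.

the second, by 5 hours 29 minutes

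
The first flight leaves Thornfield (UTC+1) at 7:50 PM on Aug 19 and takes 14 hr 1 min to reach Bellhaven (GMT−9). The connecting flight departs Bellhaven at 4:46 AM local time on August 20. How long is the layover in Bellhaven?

4 hours 55 minutes

Convert departure to UTC: 7:50 PM − 1:00 = 6:50 PM UTC on Aug 19.
Add 14 hours and 1 minute flight time → 8:51 AM UTC (Aug 20).
Bellhaven is UTC−9:00, so local arrival = 8:51 AM − 9:00 = 11:51 PM on Aug 19.
Layover = 4:46 AM − 11:51 PM (+1 day) = 4 hours 55 minutes.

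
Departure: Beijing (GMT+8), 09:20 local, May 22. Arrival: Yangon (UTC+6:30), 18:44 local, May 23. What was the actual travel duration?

Departure in UTC: 09:20 − 8:00 = 01:20 on May 22.
Arrival in UTC: 18:44 − 6:30 = 12:14 on May 23.
Elapsed = 12:14 − 01:20 (+1 day) = 34 hours 54 minutes.

34 hours 54 minutes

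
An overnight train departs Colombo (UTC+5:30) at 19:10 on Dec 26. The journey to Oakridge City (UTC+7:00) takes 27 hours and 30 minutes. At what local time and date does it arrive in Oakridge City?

Convert departure to UTC: 19:10 − 5:30 = 13:40 UTC on Dec 26.
Add 27 hours 30 minutes travel time → 17:10 UTC (Dec 27).
Oakridge City is UTC+7:00, so local arrival = 17:10 + 7:00 = 00:10 on Dec 28.

00:10 on December 28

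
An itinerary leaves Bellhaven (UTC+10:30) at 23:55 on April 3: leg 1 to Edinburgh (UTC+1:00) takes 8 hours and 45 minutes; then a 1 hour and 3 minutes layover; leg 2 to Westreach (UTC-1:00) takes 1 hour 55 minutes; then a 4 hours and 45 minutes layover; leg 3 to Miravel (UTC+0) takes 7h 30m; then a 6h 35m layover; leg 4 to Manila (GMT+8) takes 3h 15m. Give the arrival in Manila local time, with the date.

Convert departure to UTC: 23:55 − 10:30 = 13:25 UTC on Apr 3.
Add 8 hours 45 minutes leg 1 → 22:10 UTC.
Add 1 hour 3 minutes layover in Edinburgh → 23:13 UTC.
Add 1 hour and 55 minutes leg 2 → 01:08 UTC (Apr 4).
Add 4 hours and 45 minutes layover in Westreach → 05:53 UTC.
Add 7 hours and 30 minutes leg 3 → 13:23 UTC.
Add 6 hours and 35 minutes layover in Miravel → 19:58 UTC.
Add 3 hours 15 minutes leg 4 → 23:13 UTC.
Manila is UTC+8:00, so local arrival = 23:13 + 8:00 = 07:13 on Apr 5.

07:13 on April 5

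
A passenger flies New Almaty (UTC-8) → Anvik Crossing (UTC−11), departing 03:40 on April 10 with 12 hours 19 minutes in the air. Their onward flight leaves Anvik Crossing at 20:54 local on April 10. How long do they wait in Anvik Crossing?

7 hours 55 minutes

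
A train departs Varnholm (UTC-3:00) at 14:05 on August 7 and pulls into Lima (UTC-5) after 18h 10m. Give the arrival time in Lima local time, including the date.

Convert departure to UTC: 14:05 + 3:00 = 17:05 UTC on Aug 7.
Add 18 hours 10 minutes travel time → 11:15 UTC (Aug 8).
Lima is UTC−5:00, so local arrival = 11:15 − 5:00 = 06:15 on Aug 8.

06:15 on August 8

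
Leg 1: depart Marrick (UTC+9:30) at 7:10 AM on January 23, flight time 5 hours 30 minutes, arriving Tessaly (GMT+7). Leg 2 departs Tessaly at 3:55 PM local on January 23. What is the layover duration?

Convert departure to UTC: 7:10 AM − 9:30 = 9:40 PM UTC on Jan 22.
Add 5 hours and 30 minutes flight time → 3:10 AM UTC (Jan 23).
Tessaly is UTC+7:00, so local arrival = 3:10 AM + 7:00 = 10:10 AM on Jan 23.
Layover = 3:55 PM − 10:10 AM = 5 hours 45 minutes.

5 hours 45 minutes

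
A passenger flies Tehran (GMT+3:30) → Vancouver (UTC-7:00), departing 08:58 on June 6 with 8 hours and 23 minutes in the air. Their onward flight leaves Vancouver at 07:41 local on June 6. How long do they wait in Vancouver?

Convert departure to UTC: 08:58 − 3:30 = 05:28 UTC on Jun 6.
Add 8 hours 23 minutes flight time → 13:51 UTC.
Vancouver is UTC−7:00, so local arrival = 13:51 − 7:00 = 06:51 on Jun 6.
Layover = 07:41 − 06:51 = 50 minutes.

50 minutes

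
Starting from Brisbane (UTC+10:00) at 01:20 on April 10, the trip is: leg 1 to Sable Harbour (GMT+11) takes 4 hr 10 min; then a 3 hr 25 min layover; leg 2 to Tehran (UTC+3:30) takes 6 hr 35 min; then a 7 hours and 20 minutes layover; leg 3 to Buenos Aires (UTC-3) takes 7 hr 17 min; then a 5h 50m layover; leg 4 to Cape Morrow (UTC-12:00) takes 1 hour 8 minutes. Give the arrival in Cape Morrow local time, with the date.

15:05 on Apr 10

Convert departure to UTC: 01:20 − 10:00 = 15:20 UTC on Apr 9.
Add 4 hours and 10 minutes leg 1 → 19:30 UTC.
Add 3 hours and 25 minutes layover in Sable Harbour → 22:55 UTC.
Add 6 hours 35 minutes leg 2 → 05:30 UTC (Apr 10).
Add 7 hours 20 minutes layover in Tehran → 12:50 UTC.
Add 7 hours and 17 minutes leg 3 → 20:07 UTC.
Add 5 hours 50 minutes layover in Buenos Aires → 01:57 UTC (Apr 11).
Add 1 hour and 8 minutes leg 4 → 03:05 UTC.
Cape Morrow is UTC−12:00, so local arrival = 03:05 − 12:00 = 15:05 on Apr 10.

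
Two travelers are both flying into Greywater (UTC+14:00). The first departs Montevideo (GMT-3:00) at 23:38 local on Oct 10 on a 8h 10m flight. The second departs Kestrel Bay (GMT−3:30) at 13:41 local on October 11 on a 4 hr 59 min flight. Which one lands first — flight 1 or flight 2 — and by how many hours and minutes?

the first, by 11 hours 22 minutes

Flight 1 in UTC: 23:38 + 3:00 = 02:38 on Oct 11.
+8 hours and 10 minutes → arrive 10:48 UTC on Oct 11.
Flight 2 in UTC: 13:41 + 3:30 = 17:11 on Oct 11.
+4 hours 59 minutes → arrive 22:10 UTC on Oct 11.
Flight 1 lands earlier by 11 hours 22 minutes.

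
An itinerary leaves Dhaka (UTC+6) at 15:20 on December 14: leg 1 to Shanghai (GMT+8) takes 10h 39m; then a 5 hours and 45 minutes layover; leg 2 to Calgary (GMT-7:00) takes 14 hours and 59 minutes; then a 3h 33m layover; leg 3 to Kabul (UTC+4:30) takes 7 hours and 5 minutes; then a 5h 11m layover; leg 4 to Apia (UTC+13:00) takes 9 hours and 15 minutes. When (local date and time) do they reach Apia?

Convert departure to UTC: 15:20 − 6:00 = 09:20 UTC on Dec 14.
Add 10 hours and 39 minutes leg 1 → 19:59 UTC.
Add 5 hours 45 minutes layover in Shanghai → 01:44 UTC (Dec 15).
Add 14 hours and 59 minutes leg 2 → 16:43 UTC.
Add 3 hours and 33 minutes layover in Calgary → 20:16 UTC.
Add 7 hours 5 minutes leg 3 → 03:21 UTC (Dec 16).
Add 5 hours and 11 minutes layover in Kabul → 08:32 UTC.
Add 9 hours 15 minutes leg 4 → 17:47 UTC.
Apia is UTC+13:00, so local arrival = 17:47 + 13:00 = 06:47 on Dec 17.

06:47 on Dec 17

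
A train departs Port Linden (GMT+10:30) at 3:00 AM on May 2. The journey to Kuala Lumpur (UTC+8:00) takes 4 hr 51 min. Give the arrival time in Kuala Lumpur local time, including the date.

5:21 AM on May 2

Kuala Lumpur is 2:30 behind Port Linden.
After 4 hours and 51 minutes it is 7:51 AM in Port Linden.
Shift by the zone difference: 7:51 AM − 2:30 = 5:21 AM on May 2 in Kuala Lumpur.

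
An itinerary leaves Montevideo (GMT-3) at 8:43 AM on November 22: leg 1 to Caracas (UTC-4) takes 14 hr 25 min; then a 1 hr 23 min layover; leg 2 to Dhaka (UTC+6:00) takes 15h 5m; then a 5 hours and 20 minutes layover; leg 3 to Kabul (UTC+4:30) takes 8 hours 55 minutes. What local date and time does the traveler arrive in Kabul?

Convert departure to UTC: 8:43 AM + 3:00 = 11:43 AM UTC on Nov 22.
Add 14 hours 25 minutes leg 1 → 2:08 AM UTC (Nov 23).
Add 1 hour 23 minutes layover in Caracas → 3:31 AM UTC.
Add 15 hours 5 minutes leg 2 → 6:36 PM UTC.
Add 5 hours and 20 minutes layover in Dhaka → 11:56 PM UTC.
Add 8 hours and 55 minutes leg 3 → 8:51 AM UTC (Nov 24).
Kabul is UTC+4:30, so local arrival = 8:51 AM + 4:30 = 1:21 PM on Nov 24.

1:21 PM on November 24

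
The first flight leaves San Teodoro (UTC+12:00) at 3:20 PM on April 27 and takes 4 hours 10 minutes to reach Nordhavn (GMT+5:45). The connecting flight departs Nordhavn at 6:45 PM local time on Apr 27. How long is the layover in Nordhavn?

5 hours 30 minutes

Convert departure to UTC: 3:20 PM − 12:00 = 3:20 AM UTC on Apr 27.
Add 4 hours 10 minutes flight time → 7:30 AM UTC.
Nordhavn is UTC+5:45, so local arrival = 7:30 AM + 5:45 = 1:15 PM on Apr 27.
Layover = 6:45 PM − 1:15 PM = 5 hours 30 minutes.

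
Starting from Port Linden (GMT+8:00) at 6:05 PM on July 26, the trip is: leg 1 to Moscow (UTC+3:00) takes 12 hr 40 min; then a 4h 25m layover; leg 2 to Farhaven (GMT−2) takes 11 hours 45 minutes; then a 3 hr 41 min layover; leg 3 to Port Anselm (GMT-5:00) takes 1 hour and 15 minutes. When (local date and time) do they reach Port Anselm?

Convert departure to UTC: 6:05 PM − 8:00 = 10:05 AM UTC on Jul 26.
Add 12 hours 40 minutes leg 1 → 10:45 PM UTC.
Add 4 hours and 25 minutes layover in Moscow → 3:10 AM UTC (Jul 27).
Add 11 hours 45 minutes leg 2 → 2:55 PM UTC.
Add 3 hours and 41 minutes layover in Farhaven → 6:36 PM UTC.
Add 1 hour and 15 minutes leg 3 → 7:51 PM UTC.
Port Anselm is UTC−5:00, so local arrival = 7:51 PM − 5:00 = 2:51 PM on Jul 27.

2:51 PM on Jul 27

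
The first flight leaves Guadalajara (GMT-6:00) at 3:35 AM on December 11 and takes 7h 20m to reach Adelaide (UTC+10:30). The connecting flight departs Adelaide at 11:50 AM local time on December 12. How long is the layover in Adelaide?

Convert departure to UTC: 3:35 AM + 6:00 = 9:35 AM UTC on Dec 11.
Add 7 hours 20 minutes flight time → 4:55 PM UTC.
Adelaide is UTC+10:30, so local arrival = 4:55 PM + 10:30 = 3:25 AM on Dec 12.
Layover = 11:50 AM − 3:25 AM = 8 hours 25 minutes.

8 hours 25 minutes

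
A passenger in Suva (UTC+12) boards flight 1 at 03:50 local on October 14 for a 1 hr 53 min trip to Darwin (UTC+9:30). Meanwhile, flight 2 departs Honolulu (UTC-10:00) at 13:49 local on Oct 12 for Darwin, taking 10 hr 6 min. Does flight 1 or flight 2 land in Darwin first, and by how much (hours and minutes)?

Flight 1 in UTC: 03:50 − 12:00 = 15:50 on Oct 13.
+1 hour 53 minutes → arrive 17:43 UTC on Oct 13.
Flight 2 in UTC: 13:49 + 10:00 = 23:49 on Oct 12.
+10 hours and 6 minutes → arrive 09:55 UTC on Oct 13.
Flight 2 lands earlier by 7 hours 48 minutes.

the second, by 7 hours 48 minutes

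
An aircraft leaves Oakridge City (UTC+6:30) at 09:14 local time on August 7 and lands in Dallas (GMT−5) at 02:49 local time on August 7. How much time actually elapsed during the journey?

Departure in UTC: 09:14 − 6:30 = 02:44 on Aug 7.
Arrival in UTC: 02:49 + 5:00 = 07:49 on Aug 7.
Elapsed = 07:49 − 02:44 = 5 hours 5 minutes.

5 hours 5 minutes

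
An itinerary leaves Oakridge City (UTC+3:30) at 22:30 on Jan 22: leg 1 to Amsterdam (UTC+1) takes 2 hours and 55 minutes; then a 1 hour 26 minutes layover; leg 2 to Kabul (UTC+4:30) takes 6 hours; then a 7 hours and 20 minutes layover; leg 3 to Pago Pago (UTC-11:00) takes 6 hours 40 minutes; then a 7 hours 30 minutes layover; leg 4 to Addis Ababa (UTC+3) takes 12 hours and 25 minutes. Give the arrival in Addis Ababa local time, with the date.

Convert departure to UTC: 22:30 − 3:30 = 19:00 UTC on Jan 22.
Add 2 hours and 55 minutes leg 1 → 21:55 UTC.
Add 1 hour and 26 minutes layover in Amsterdam → 23:21 UTC.
Add 6 hours leg 2 → 05:21 UTC (Jan 23).
Add 7 hours 20 minutes layover in Kabul → 12:41 UTC.
Add 6 hours and 40 minutes leg 3 → 19:21 UTC.
Add 7 hours and 30 minutes layover in Pago Pago → 02:51 UTC (Jan 24).
Add 12 hours and 25 minutes leg 4 → 15:16 UTC.
Addis Ababa is UTC+3:00, so local arrival = 15:16 + 3:00 = 18:16 on Jan 24.

18:16 on January 24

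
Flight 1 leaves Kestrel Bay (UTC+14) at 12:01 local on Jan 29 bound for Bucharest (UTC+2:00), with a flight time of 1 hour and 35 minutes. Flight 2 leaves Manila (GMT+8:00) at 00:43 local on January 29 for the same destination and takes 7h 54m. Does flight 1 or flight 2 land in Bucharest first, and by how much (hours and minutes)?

Flight 1 in UTC: 12:01 − 14:00 = 22:01 on Jan 28.
+1 hour and 35 minutes → arrive 23:36 UTC on Jan 28.
Flight 2 in UTC: 00:43 − 8:00 = 16:43 on Jan 28.
+7 hours 54 minutes → arrive 00:37 UTC on Jan 29.
Flight 1 lands earlier by 1 hour 1 minute.

the first, by 1 hour 1 minute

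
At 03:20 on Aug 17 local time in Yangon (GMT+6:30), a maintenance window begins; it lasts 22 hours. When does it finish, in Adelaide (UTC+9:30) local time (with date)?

Convert start to UTC: 03:20 − 6:30 = 20:50 UTC on Aug 16.
Add 22 hours duration → 18:50 UTC (Aug 17).
Adelaide is UTC+9:30, so local end time = 18:50 + 9:30 = 04:20 on Aug 18.

04:20 on August 18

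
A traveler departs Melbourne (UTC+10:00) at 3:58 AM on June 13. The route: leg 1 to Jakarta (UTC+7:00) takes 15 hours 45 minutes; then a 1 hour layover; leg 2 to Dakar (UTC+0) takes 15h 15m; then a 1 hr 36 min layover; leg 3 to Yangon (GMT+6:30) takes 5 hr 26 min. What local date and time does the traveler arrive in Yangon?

Convert departure to UTC: 3:58 AM − 10:00 = 5:58 PM UTC on Jun 12.
Add 15 hours 45 minutes leg 1 → 9:43 AM UTC (Jun 13).
Add 1 hour layover in Jakarta → 10:43 AM UTC.
Add 15 hours and 15 minutes leg 2 → 1:58 AM UTC (Jun 14).
Add 1 hour 36 minutes layover in Dakar → 3:34 AM UTC.
Add 5 hours and 26 minutes leg 3 → 9:00 AM UTC.
Yangon is UTC+6:30, so local arrival = 9:00 AM + 6:30 = 3:30 PM on Jun 14.

3:30 PM on June 14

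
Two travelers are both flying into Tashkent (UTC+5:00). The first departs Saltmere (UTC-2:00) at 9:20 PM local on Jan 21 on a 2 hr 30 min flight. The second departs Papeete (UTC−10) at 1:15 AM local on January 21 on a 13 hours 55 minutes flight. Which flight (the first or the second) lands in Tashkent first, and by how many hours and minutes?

the second, by 40 minutes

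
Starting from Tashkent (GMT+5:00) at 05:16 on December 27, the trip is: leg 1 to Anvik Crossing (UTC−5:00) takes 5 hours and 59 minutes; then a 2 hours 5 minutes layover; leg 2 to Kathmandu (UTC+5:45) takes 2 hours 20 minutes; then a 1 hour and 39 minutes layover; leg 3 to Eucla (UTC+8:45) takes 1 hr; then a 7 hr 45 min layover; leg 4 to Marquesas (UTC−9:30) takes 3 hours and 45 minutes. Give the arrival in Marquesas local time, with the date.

Convert departure to UTC: 05:16 − 5:00 = 00:16 UTC on Dec 27.
Add 5 hours and 59 minutes leg 1 → 06:15 UTC.
Add 2 hours 5 minutes layover in Anvik Crossing → 08:20 UTC.
Add 2 hours and 20 minutes leg 2 → 10:40 UTC.
Add 1 hour 39 minutes layover in Kathmandu → 12:19 UTC.
Add 1 hour leg 3 → 13:19 UTC.
Add 7 hours and 45 minutes layover in Eucla → 21:04 UTC.
Add 3 hours and 45 minutes leg 4 → 00:49 UTC (Dec 28).
Marquesas is UTC−9:30, so local arrival = 00:49 − 9:30 = 15:19 on Dec 27.

15:19 on December 27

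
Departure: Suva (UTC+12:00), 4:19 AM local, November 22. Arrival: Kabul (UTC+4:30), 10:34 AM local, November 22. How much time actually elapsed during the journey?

13 hours 45 minutes

Kabul is 7:30 behind Suva.
Clock-face elapsed time (ignoring zones) is 6 hours 15 minutes.
Actual elapsed = 6 hours 15 minutes + 7:30 = 13 hours 45 minutes.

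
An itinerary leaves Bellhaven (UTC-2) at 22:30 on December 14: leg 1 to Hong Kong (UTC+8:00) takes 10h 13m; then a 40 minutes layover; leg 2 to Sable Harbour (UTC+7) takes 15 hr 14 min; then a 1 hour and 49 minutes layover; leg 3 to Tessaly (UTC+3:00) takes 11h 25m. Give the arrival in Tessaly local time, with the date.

Convert departure to UTC: 22:30 + 2:00 = 00:30 UTC on Dec 15.
Add 10 hours 13 minutes leg 1 → 10:43 UTC.
Add 40 minutes layover in Hong Kong → 11:23 UTC.
Add 15 hours 14 minutes leg 2 → 02:37 UTC (Dec 16).
Add 1 hour 49 minutes layover in Sable Harbour → 04:26 UTC.
Add 11 hours and 25 minutes leg 3 → 15:51 UTC.
Tessaly is UTC+3:00, so local arrival = 15:51 + 3:00 = 18:51 on Dec 16.

18:51 on Dec 16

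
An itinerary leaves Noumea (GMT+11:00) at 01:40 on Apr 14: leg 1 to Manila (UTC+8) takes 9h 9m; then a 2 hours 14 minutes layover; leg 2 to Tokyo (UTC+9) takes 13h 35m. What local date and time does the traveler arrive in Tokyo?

Convert departure to UTC: 01:40 − 11:00 = 14:40 UTC on Apr 13.
Add 9 hours 9 minutes leg 1 → 23:49 UTC.
Add 2 hours 14 minutes layover in Manila → 02:03 UTC (Apr 14).
Add 13 hours 35 minutes leg 2 → 15:38 UTC.
Tokyo is UTC+9:00, so local arrival = 15:38 + 9:00 = 00:38 on Apr 15.

00:38 on Apr 15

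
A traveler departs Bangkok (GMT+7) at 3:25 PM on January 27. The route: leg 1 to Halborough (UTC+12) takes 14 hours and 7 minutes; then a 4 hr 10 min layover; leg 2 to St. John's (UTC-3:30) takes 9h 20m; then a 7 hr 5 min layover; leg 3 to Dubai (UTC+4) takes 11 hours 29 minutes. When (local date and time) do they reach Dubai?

10:36 AM on Jan 29

Convert departure to UTC: 3:25 PM − 7:00 = 8:25 AM UTC on Jan 27.
Add 14 hours and 7 minutes leg 1 → 10:32 PM UTC.
Add 4 hours and 10 minutes layover in Halborough → 2:42 AM UTC (Jan 28).
Add 9 hours and 20 minutes leg 2 → 12:02 PM UTC.
Add 7 hours and 5 minutes layover in St. John's → 7:07 PM UTC.
Add 11 hours 29 minutes leg 3 → 6:36 AM UTC (Jan 29).
Dubai is UTC+4:00, so local arrival = 6:36 AM + 4:00 = 10:36 AM on Jan 29.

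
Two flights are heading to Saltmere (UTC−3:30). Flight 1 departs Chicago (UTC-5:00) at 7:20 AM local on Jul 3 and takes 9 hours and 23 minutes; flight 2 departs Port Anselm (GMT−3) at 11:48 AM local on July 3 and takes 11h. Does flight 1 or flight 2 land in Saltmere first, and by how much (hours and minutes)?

the first, by 4 hours 5 minutes

Flight 1 in UTC: 7:20 AM + 5:00 = 12:20 PM on Jul 3.
+9 hours and 23 minutes → arrive 9:43 PM UTC on Jul 3.
Flight 2 in UTC: 11:48 AM + 3:00 = 2:48 PM on Jul 3.
+11 hours → arrive 1:48 AM UTC on Jul 4.
Flight 1 lands earlier by 4 hours 5 minutes.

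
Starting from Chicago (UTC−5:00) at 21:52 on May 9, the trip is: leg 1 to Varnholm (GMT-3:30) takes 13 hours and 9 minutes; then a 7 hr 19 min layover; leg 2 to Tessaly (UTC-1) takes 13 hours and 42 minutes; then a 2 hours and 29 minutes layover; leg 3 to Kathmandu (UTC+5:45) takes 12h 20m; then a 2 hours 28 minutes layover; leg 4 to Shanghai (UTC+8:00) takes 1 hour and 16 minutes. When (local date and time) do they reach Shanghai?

Convert departure to UTC: 21:52 + 5:00 = 02:52 UTC on May 10.
Add 13 hours and 9 minutes leg 1 → 16:01 UTC.
Add 7 hours and 19 minutes layover in Varnholm → 23:20 UTC.
Add 13 hours and 42 minutes leg 2 → 13:02 UTC (May 11).
Add 2 hours 29 minutes layover in Tessaly → 15:31 UTC.
Add 12 hours and 20 minutes leg 3 → 03:51 UTC (May 12).
Add 2 hours 28 minutes layover in Kathmandu → 06:19 UTC.
Add 1 hour and 16 minutes leg 4 → 07:35 UTC.
Shanghai is UTC+8:00, so local arrival = 07:35 + 8:00 = 15:35 on May 12.

15:35 on May 12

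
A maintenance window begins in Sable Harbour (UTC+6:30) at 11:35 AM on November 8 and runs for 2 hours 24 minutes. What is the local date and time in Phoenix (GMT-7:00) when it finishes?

12:29 AM on November 8

Convert start to UTC: 11:35 AM − 6:30 = 5:05 AM UTC on Nov 8.
Add 2 hours 24 minutes duration → 7:29 AM UTC.
Phoenix is UTC−7:00, so local end time = 7:29 AM − 7:00 = 12:29 AM on Nov 8.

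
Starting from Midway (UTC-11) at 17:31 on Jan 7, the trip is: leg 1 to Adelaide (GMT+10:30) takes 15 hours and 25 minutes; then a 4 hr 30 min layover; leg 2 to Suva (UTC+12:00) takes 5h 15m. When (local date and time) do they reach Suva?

Convert departure to UTC: 17:31 + 11:00 = 04:31 UTC on Jan 8.
Add 15 hours and 25 minutes leg 1 → 19:56 UTC.
Add 4 hours 30 minutes layover in Adelaide → 00:26 UTC (Jan 9).
Add 5 hours and 15 minutes leg 2 → 05:41 UTC.
Suva is UTC+12:00, so local arrival = 05:41 + 12:00 = 17:41 on Jan 9.

17:41 on January 9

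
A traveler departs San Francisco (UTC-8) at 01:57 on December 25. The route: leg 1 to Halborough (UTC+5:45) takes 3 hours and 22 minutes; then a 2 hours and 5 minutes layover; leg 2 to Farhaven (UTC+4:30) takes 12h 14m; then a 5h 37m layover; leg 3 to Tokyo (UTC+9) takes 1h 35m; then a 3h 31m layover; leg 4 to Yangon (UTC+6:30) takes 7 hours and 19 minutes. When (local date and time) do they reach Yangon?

Convert departure to UTC: 01:57 + 8:00 = 09:57 UTC on Dec 25.
Add 3 hours and 22 minutes leg 1 → 13:19 UTC.
Add 2 hours and 5 minutes layover in Halborough → 15:24 UTC.
Add 12 hours 14 minutes leg 2 → 03:38 UTC (Dec 26).
Add 5 hours and 37 minutes layover in Farhaven → 09:15 UTC.
Add 1 hour and 35 minutes leg 3 → 10:50 UTC.
Add 3 hours 31 minutes layover in Tokyo → 14:21 UTC.
Add 7 hours and 19 minutes leg 4 → 21:40 UTC.
Yangon is UTC+6:30, so local arrival = 21:40 + 6:30 = 04:10 on Dec 27.

04:10 on December 27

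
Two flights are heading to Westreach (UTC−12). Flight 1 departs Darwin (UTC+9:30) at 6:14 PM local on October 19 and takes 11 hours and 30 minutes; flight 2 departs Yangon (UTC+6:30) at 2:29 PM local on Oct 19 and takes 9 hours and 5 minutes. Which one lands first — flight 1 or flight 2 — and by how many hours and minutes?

Flight 1 in UTC: 6:14 PM − 9:30 = 8:44 AM on Oct 19.
+11 hours 30 minutes → arrive 8:14 PM UTC on Oct 19.
Flight 2 in UTC: 2:29 PM − 6:30 = 7:59 AM on Oct 19.
+9 hours 5 minutes → arrive 5:04 PM UTC on Oct 19.
Flight 2 lands earlier by 3 hours 10 minutes.

the second, by 3 hours 10 minutes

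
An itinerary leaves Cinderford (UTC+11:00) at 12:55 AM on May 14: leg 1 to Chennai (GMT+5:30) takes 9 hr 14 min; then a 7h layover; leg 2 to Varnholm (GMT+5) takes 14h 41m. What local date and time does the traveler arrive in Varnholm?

1:50 AM on May 15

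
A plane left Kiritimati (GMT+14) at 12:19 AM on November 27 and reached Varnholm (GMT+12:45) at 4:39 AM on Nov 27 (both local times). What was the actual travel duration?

5 hours 35 minutes

Departure in UTC: 12:19 AM − 14:00 = 10:19 AM on Nov 26.
Arrival in UTC: 4:39 AM − 12:45 = 3:54 PM on Nov 26.
Elapsed = 3:54 PM − 10:19 AM = 5 hours 35 minutes.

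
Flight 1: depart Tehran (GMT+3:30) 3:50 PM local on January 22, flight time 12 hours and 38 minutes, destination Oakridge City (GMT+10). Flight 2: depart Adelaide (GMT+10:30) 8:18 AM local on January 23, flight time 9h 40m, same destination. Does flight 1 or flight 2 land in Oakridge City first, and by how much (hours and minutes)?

Flight 1 in UTC: 3:50 PM − 3:30 = 12:20 PM on Jan 22.
+12 hours 38 minutes → arrive 12:58 AM UTC on Jan 23.
Flight 2 in UTC: 8:18 AM − 10:30 = 9:48 PM on Jan 22.
+9 hours and 40 minutes → arrive 7:28 AM UTC on Jan 23.
Flight 1 lands earlier by 6 hours 30 minutes.

the first, by 6 hours 30 minutes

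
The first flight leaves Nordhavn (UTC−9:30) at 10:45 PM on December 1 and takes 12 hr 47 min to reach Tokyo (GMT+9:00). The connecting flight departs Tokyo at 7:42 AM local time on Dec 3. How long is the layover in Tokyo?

Convert departure to UTC: 10:45 PM + 9:30 = 8:15 AM UTC on Dec 2.
Add 12 hours 47 minutes flight time → 9:02 PM UTC.
Tokyo is UTC+9:00, so local arrival = 9:02 PM + 9:00 = 6:02 AM on Dec 3.
Layover = 7:42 AM − 6:02 AM = 1 hour 40 minutes.

1 hour 40 minutes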